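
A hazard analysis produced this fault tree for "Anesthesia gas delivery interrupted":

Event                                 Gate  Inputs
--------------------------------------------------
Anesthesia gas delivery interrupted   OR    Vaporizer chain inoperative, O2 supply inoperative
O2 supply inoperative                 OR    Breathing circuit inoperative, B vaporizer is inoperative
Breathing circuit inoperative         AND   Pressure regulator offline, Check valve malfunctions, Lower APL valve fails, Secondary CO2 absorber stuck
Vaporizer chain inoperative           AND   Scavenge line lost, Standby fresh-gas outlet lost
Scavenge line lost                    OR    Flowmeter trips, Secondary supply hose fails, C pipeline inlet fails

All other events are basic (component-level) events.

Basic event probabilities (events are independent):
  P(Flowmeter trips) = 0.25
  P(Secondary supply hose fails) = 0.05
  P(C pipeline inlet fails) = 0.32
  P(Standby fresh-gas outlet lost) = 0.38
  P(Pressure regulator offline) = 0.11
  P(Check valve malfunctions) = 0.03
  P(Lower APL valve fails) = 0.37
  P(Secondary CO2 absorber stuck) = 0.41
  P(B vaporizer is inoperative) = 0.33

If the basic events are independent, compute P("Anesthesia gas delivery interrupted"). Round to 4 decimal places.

0.4615

P(Scavenge line lost) [OR] = 1 − (1−0.25) × (1−0.05) × (1−0.32) = 0.515500
P(Vaporizer chain inoperative) [AND] = 0.515500 × 0.38 = 0.195890
P(Breathing circuit inoperative) [AND] = 0.11 × 0.03 × 0.37 × 0.41 = 0.000501
P(O2 supply inoperative) [OR] = 1 − (1−0.000501) × (1−0.33) = 0.330336
P(Anesthesia gas delivery interrupted) [OR] = 1 − (1−0.195890) × (1−0.330336) = 0.461516
Rounded to 4 decimal places: P(Anesthesia gas delivery interrupted) ≈ 0.4615.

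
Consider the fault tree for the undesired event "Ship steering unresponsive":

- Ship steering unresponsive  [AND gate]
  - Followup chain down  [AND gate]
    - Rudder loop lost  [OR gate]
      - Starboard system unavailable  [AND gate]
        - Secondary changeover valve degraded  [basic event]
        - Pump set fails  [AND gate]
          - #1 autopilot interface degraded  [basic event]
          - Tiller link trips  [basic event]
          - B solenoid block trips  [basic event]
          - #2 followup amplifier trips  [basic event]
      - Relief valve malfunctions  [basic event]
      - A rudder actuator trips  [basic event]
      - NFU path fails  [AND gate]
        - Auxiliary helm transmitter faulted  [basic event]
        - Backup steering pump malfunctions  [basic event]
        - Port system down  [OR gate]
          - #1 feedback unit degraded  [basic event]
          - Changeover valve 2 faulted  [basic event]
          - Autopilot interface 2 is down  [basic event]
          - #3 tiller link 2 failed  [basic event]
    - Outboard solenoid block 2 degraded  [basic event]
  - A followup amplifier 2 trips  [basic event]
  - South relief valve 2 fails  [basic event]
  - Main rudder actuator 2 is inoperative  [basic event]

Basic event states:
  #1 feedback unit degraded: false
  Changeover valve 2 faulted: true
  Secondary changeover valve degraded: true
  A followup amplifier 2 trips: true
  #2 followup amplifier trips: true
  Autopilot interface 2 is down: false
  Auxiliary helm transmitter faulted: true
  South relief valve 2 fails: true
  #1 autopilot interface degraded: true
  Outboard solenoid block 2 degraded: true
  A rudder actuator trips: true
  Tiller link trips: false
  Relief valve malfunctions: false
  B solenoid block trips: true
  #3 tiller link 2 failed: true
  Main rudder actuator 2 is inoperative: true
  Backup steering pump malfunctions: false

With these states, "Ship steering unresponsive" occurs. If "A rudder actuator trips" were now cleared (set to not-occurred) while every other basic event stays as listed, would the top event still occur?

Counterfactual: set "A rudder actuator trips" to not occurred.
Pump set fails [AND]: #1 autopilot interface degraded=occurs, Tiller link trips=not, B solenoid block trips=occurs, #2 followup amplifier trips=occurs → not all inputs occur → does not occur.
Starboard system unavailable [AND]: Secondary changeover valve degraded=occurs, Pump set fails=not → not all inputs occur → does not occur.
Port system down [OR]: #1 feedback unit degraded=not, Changeover valve 2 faulted=occurs, Autopilot interface 2 is down=not, #3 tiller link 2 failed=occurs → at least one input occurs → occurs.
NFU path fails [AND]: Auxiliary helm transmitter faulted=occurs, Backup steering pump malfunctions=not, Port system down=occurs → not all inputs occur → does not occur.
Rudder loop lost [OR]: Starboard system unavailable=not, Relief valve malfunctions=not, A rudder actuator trips=not, NFU path fails=not → no input occurs → does not occur.
Followup chain down [AND]: Rudder loop lost=not, Outboard solenoid block 2 degraded=occurs → not all inputs occur → does not occur.
Ship steering unresponsive [AND]: Followup chain down=not, A followup amplifier 2 trips=occurs, South relief valve 2 fails=occurs, Main rudder actuator 2 is inoperative=occurs → not all inputs occur → does not occur.

No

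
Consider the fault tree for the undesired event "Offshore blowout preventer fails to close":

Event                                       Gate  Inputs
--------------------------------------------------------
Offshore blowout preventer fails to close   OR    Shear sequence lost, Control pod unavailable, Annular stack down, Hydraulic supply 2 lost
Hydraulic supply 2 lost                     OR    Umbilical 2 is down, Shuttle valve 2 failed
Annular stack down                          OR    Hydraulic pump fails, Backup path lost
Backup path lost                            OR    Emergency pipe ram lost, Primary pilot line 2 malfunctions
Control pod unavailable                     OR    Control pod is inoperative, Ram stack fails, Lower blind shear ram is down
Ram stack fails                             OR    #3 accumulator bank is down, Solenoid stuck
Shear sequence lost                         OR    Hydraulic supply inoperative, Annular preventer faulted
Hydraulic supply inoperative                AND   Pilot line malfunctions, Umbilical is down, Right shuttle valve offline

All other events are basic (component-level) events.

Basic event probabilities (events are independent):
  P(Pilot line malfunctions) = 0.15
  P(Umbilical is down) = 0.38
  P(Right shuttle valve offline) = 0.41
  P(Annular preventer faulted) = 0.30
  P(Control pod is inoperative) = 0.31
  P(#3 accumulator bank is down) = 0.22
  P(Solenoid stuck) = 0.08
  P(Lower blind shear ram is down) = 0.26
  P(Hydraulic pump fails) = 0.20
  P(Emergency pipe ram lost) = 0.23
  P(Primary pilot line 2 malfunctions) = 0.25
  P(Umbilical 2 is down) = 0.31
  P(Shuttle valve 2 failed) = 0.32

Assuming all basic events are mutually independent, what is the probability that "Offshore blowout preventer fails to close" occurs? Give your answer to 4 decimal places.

P(Hydraulic supply inoperative) [AND] = 0.15 × 0.38 × 0.41 = 0.023370
P(Shear sequence lost) [OR] = 1 − (1−0.023370) × (1−0.30) = 0.316359
P(Ram stack fails) [OR] = 1 − (1−0.22) × (1−0.08) = 0.282400
P(Control pod unavailable) [OR] = 1 − (1−0.31) × (1−0.282400) × (1−0.26) = 0.633593
P(Backup path lost) [OR] = 1 − (1−0.23) × (1−0.25) = 0.422500
P(Annular stack down) [OR] = 1 − (1−0.20) × (1−0.422500) = 0.538000
P(Hydraulic supply 2 lost) [OR] = 1 − (1−0.31) × (1−0.32) = 0.530800
P(Offshore blowout preventer fails to close) [OR] = 1 − (1−0.316359) × (1−0.633593) × (1−0.538000) × (1−0.530800) = 0.945701
Rounded to 4 decimal places: P(Offshore blowout preventer fails to close) ≈ 0.9457.

0.9457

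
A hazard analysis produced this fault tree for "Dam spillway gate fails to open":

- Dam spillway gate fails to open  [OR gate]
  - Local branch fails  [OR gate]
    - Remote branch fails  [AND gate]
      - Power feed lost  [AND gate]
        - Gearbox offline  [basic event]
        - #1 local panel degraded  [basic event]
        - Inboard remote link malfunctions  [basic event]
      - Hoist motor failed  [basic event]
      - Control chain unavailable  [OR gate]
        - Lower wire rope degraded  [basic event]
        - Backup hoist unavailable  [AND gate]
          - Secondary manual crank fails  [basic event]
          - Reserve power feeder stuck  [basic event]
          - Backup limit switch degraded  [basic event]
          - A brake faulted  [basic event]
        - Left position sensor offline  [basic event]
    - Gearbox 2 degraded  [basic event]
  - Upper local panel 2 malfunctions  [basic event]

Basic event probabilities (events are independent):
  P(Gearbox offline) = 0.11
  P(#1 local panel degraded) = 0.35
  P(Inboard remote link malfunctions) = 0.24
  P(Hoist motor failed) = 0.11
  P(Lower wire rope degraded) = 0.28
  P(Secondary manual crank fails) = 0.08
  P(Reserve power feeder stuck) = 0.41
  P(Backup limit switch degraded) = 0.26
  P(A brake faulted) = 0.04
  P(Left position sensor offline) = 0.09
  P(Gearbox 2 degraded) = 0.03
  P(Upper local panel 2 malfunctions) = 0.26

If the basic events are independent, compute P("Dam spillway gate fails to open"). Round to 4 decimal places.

P(Power feed lost) [AND] = 0.11 × 0.35 × 0.24 = 0.009240
P(Backup hoist unavailable) [AND] = 0.08 × 0.41 × 0.26 × 0.04 = 0.000341
P(Control chain unavailable) [OR] = 1 − (1−0.28) × (1−0.000341) × (1−0.09) = 0.345023
P(Remote branch fails) [AND] = 0.009240 × 0.11 × 0.345023 = 0.000351
P(Local branch fails) [OR] = 1 − (1−0.000351) × (1−0.03) = 0.030340
P(Dam spillway gate fails to open) [OR] = 1 − (1−0.030340) × (1−0.26) = 0.282452
Rounded to 4 decimal places: P(Dam spillway gate fails to open) ≈ 0.2825.

0.2825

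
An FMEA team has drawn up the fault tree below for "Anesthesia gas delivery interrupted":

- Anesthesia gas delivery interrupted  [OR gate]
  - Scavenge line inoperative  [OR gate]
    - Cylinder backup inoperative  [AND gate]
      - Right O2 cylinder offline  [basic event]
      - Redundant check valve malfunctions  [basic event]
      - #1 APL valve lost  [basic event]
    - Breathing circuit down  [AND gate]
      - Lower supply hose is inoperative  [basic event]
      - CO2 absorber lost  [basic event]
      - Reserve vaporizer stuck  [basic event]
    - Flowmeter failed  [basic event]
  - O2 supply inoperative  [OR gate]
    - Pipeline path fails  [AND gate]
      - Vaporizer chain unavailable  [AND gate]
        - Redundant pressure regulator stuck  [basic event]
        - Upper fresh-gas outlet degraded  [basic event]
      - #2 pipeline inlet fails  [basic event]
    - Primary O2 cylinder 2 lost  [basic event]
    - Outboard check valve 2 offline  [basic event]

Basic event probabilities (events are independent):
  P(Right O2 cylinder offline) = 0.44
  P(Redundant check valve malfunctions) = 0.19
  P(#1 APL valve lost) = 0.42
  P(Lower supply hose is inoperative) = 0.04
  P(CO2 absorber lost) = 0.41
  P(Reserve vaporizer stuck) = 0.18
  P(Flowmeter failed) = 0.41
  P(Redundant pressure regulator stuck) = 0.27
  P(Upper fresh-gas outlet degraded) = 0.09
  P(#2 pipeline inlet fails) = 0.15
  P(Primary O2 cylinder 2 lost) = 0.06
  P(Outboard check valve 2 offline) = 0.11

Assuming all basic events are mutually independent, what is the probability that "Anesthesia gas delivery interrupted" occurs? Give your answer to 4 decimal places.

P(Cylinder backup inoperative) [AND] = 0.44 × 0.19 × 0.42 = 0.035112
P(Breathing circuit down) [AND] = 0.04 × 0.41 × 0.18 = 0.002952
P(Scavenge line inoperative) [OR] = 1 − (1−0.035112) × (1−0.002952) × (1−0.41) = 0.432397
P(Vaporizer chain unavailable) [AND] = 0.27 × 0.09 = 0.024300
P(Pipeline path fails) [AND] = 0.024300 × 0.15 = 0.003645
P(O2 supply inoperative) [OR] = 1 − (1−0.003645) × (1−0.06) × (1−0.11) = 0.166449
P(Anesthesia gas delivery interrupted) [OR] = 1 − (1−0.432397) × (1−0.166449) = 0.526874
Rounded to 4 decimal places: P(Anesthesia gas delivery interrupted) ≈ 0.5269.

0.5269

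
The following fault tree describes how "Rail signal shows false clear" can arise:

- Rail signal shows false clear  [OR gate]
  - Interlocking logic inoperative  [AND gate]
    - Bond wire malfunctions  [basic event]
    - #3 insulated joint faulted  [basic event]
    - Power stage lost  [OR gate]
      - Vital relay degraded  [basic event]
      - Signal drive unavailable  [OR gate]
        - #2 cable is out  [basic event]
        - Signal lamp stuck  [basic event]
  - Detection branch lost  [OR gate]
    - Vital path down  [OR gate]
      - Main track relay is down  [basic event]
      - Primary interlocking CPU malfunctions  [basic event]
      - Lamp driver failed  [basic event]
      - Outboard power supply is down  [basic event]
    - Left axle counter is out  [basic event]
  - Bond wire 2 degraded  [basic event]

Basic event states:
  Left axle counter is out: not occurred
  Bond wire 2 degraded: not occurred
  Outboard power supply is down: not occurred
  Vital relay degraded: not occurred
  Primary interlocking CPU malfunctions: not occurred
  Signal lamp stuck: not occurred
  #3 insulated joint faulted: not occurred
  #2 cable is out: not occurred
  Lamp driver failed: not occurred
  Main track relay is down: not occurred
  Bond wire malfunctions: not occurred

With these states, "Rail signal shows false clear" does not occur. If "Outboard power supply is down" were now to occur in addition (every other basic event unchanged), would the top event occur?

Counterfactual: set "Outboard power supply is down" to occurred.
Signal drive unavailable [OR]: #2 cable is out=not, Signal lamp stuck=not → no input occurs → does not occur.
Power stage lost [OR]: Vital relay degraded=not, Signal drive unavailable=not → no input occurs → does not occur.
Interlocking logic inoperative [AND]: Bond wire malfunctions=not, #3 insulated joint faulted=not, Power stage lost=not → not all inputs occur → does not occur.
Vital path down [OR]: Main track relay is down=not, Primary interlocking CPU malfunctions=not, Lamp driver failed=not, Outboard power supply is down=occurs → at least one input occurs → occurs.
Detection branch lost [OR]: Vital path down=occurs, Left axle counter is out=not → at least one input occurs → occurs.
Rail signal shows false clear [OR]: Interlocking logic inoperative=not, Detection branch lost=occurs, Bond wire 2 degraded=not → at least one input occurs → occurs.

Yes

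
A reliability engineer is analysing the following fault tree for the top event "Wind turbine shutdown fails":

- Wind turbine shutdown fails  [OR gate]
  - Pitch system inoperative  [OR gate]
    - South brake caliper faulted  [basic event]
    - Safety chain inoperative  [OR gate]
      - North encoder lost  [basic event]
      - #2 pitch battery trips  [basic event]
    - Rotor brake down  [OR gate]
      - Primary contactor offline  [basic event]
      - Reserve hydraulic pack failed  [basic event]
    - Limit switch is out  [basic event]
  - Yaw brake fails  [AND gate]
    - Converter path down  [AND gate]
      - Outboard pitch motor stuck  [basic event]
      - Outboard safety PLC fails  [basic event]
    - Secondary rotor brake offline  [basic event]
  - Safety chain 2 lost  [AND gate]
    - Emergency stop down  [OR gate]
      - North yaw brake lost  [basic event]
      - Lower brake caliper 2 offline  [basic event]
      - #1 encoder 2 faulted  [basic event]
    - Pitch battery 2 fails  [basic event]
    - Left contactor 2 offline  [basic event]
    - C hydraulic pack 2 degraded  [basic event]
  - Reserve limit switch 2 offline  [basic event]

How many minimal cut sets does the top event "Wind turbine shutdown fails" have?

Safety chain inoperative [OR]: union of children's cut sets → 2 cut set(s).
Rotor brake down [OR]: union of children's cut sets → 2 cut set(s).
Pitch system inoperative [OR]: union of children's cut sets → 6 cut set(s).
Converter path down [AND]: one cut set from each child combined → 1 × 1 = 1 cut set(s).
Yaw brake fails [AND]: one cut set from each child combined → 1 × 1 = 1 cut set(s).
Emergency stop down [OR]: union of children's cut sets → 3 cut set(s).
Safety chain 2 lost [AND]: one cut set from each child combined → 3 × 1 × 1 × 1 = 3 cut set(s).
Wind turbine shutdown fails [OR]: union of children's cut sets → 11 cut set(s).

11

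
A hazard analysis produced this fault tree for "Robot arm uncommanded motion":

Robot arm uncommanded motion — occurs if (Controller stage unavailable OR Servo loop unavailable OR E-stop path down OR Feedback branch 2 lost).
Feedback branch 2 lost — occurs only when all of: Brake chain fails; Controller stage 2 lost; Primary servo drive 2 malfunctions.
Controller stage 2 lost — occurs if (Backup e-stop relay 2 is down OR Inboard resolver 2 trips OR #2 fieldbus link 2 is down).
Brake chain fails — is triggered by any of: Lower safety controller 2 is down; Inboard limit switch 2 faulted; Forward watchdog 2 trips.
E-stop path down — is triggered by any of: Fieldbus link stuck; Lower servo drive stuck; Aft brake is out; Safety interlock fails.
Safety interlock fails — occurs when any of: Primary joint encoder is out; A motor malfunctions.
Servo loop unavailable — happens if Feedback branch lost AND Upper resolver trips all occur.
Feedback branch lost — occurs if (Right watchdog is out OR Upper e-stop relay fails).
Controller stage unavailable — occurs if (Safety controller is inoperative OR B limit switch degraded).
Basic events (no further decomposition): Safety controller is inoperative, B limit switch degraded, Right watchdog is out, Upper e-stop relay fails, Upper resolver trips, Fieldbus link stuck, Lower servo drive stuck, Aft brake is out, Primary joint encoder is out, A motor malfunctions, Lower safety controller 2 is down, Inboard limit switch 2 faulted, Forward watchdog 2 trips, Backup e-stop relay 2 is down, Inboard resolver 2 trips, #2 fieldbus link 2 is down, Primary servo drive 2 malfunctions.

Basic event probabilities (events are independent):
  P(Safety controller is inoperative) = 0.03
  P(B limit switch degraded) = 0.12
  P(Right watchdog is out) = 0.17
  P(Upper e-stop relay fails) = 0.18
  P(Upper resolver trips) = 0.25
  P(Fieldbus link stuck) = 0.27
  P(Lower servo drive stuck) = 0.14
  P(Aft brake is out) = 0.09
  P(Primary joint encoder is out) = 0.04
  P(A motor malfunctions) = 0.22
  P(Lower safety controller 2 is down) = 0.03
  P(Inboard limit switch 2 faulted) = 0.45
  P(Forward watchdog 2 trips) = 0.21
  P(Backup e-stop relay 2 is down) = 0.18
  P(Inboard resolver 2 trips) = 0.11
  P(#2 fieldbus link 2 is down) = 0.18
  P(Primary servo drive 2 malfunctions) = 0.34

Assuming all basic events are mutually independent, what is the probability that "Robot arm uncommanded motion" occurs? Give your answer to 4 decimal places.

0.6905

P(Controller stage unavailable) [OR] = 1 − (1−0.03) × (1−0.12) = 0.146400
P(Feedback branch lost) [OR] = 1 − (1−0.17) × (1−0.18) = 0.319400
P(Servo loop unavailable) [AND] = 0.319400 × 0.25 = 0.079850
P(Safety interlock fails) [OR] = 1 − (1−0.04) × (1−0.22) = 0.251200
P(E-stop path down) [OR] = 1 − (1−0.27) × (1−0.14) × (1−0.09) × (1−0.251200) = 0.572212
P(Brake chain fails) [OR] = 1 − (1−0.03) × (1−0.45) × (1−0.21) = 0.578535
P(Controller stage 2 lost) [OR] = 1 − (1−0.18) × (1−0.11) × (1−0.18) = 0.401564
P(Feedback branch 2 lost) [AND] = 0.578535 × 0.401564 × 0.34 = 0.078988
P(Robot arm uncommanded motion) [OR] = 1 − (1−0.146400) × (1−0.079850) × (1−0.572212) × (1−0.078988) = 0.690538
Rounded to 4 decimal places: P(Robot arm uncommanded motion) ≈ 0.6905.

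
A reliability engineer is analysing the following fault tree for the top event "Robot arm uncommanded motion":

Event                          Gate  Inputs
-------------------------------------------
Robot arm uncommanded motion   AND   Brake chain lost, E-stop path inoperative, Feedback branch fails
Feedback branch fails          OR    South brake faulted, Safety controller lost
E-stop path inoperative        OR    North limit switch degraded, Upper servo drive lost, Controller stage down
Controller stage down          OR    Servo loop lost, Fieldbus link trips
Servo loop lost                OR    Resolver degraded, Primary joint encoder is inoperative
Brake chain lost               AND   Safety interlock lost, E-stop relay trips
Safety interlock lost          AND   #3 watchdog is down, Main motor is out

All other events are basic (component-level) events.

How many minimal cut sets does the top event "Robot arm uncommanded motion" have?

10

Safety interlock lost [AND]: one cut set from each child combined → 1 × 1 = 1 cut set(s).
Brake chain lost [AND]: one cut set from each child combined → 1 × 1 = 1 cut set(s).
Servo loop lost [OR]: union of children's cut sets → 2 cut set(s).
Controller stage down [OR]: union of children's cut sets → 3 cut set(s).
E-stop path inoperative [OR]: union of children's cut sets → 5 cut set(s).
Feedback branch fails [OR]: union of children's cut sets → 2 cut set(s).
Robot arm uncommanded motion [AND]: one cut set from each child combined → 1 × 5 × 2 = 10 cut set(s).
Minimal cut sets: {#3 watchdog is down, E-stop relay trips, Main motor is out, North limit switch degraded, South brake faulted}; {#3 watchdog is down, E-stop relay trips, Main motor is out, North limit switch degraded, Safety controller lost}; {#3 watchdog is down, E-stop relay trips, Main motor is out, South brake faulted, Upper servo drive lost}; {#3 watchdog is down, E-stop relay trips, Main motor is out, Safety controller lost, Upper servo drive lost}; {#3 watchdog is down, E-stop relay trips, Main motor is out, Resolver degraded, South brake faulted}; {#3 watchdog is down, E-stop relay trips, Main motor is out, Resolver degraded, Safety controller lost}; {#3 watchdog is down, E-stop relay trips, Main motor is out, Primary joint encoder is inoperative, South brake faulted}; {#3 watchdog is down, E-stop relay trips, Main motor is out, Primary joint encoder is inoperative, Safety controller lost}; {#3 watchdog is down, E-stop relay trips, Fieldbus link trips, Main motor is out, South brake faulted}; {#3 watchdog is down, E-stop relay trips, Fieldbus link trips, Main motor is out, Safety controller lost}.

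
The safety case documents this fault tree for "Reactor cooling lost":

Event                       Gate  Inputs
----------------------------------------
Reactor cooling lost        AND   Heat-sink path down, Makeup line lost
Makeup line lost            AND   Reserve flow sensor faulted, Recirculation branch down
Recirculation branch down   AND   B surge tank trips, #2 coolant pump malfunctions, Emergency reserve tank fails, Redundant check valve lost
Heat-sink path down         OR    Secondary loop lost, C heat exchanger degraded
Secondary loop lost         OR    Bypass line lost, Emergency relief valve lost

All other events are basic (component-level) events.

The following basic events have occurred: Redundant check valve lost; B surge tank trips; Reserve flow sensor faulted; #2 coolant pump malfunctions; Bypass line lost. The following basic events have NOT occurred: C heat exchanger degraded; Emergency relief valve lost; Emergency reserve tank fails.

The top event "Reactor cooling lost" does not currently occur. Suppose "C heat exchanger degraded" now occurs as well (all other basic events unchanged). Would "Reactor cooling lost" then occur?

Counterfactual: set "C heat exchanger degraded" to occurred.
Secondary loop lost [OR]: Bypass line lost=occurs, Emergency relief valve lost=not → at least one input occurs → occurs.
Heat-sink path down [OR]: Secondary loop lost=occurs, C heat exchanger degraded=occurs → at least one input occurs → occurs.
Recirculation branch down [AND]: B surge tank trips=occurs, #2 coolant pump malfunctions=occurs, Emergency reserve tank fails=not, Redundant check valve lost=occurs → not all inputs occur → does not occur.
Makeup line lost [AND]: Reserve flow sensor faulted=occurs, Recirculation branch down=not → not all inputs occur → does not occur.
Reactor cooling lost [AND]: Heat-sink path down=occurs, Makeup line lost=not → not all inputs occur → does not occur.

No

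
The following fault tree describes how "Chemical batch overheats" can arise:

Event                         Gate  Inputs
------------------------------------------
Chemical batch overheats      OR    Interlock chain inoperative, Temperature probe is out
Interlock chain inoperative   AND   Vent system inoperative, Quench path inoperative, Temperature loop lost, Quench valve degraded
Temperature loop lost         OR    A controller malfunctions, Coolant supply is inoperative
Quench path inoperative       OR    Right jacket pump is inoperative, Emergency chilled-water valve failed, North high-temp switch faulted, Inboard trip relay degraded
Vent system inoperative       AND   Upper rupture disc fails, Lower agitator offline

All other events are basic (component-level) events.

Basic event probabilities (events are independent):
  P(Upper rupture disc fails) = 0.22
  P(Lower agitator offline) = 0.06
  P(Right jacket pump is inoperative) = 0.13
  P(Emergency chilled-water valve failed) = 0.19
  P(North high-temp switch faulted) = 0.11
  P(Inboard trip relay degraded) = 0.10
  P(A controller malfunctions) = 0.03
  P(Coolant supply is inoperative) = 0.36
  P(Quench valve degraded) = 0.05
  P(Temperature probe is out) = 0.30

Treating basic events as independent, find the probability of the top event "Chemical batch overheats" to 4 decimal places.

P(Vent system inoperative) [AND] = 0.22 × 0.06 = 0.013200
P(Quench path inoperative) [OR] = 1 − (1−0.13) × (1−0.19) × (1−0.11) × (1−0.10) = 0.435535
P(Temperature loop lost) [OR] = 1 − (1−0.03) × (1−0.36) = 0.379200
P(Interlock chain inoperative) [AND] = 0.013200 × 0.435535 × 0.379200 × 0.05 = 0.000109
P(Chemical batch overheats) [OR] = 1 − (1−0.000109) × (1−0.30) = 0.300076
Rounded to 4 decimal places: P(Chemical batch overheats) ≈ 0.3001.

0.3001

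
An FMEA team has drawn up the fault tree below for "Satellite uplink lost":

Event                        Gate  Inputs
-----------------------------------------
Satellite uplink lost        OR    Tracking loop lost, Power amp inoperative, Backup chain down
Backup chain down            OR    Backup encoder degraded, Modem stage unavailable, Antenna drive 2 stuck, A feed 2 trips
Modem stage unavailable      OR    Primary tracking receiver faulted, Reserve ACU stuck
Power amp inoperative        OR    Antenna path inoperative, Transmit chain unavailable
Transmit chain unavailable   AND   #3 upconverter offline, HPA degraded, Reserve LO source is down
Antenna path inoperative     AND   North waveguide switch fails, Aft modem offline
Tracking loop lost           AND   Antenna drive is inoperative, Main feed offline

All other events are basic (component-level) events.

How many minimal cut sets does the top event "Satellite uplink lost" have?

Tracking loop lost [AND]: one cut set from each child combined → 1 × 1 = 1 cut set(s).
Antenna path inoperative [AND]: one cut set from each child combined → 1 × 1 = 1 cut set(s).
Transmit chain unavailable [AND]: one cut set from each child combined → 1 × 1 × 1 = 1 cut set(s).
Power amp inoperative [OR]: union of children's cut sets → 2 cut set(s).
Modem stage unavailable [OR]: union of children's cut sets → 2 cut set(s).
Backup chain down [OR]: union of children's cut sets → 5 cut set(s).
Satellite uplink lost [OR]: union of children's cut sets → 8 cut set(s).
Minimal cut sets: {Antenna drive is inoperative, Main feed offline}; {Aft modem offline, North waveguide switch fails}; {#3 upconverter offline, HPA degraded, Reserve LO source is down}; {Backup encoder degraded}; {Primary tracking receiver faulted}; {Reserve ACU stuck}; {Antenna drive 2 stuck}; {A feed 2 trips}.

8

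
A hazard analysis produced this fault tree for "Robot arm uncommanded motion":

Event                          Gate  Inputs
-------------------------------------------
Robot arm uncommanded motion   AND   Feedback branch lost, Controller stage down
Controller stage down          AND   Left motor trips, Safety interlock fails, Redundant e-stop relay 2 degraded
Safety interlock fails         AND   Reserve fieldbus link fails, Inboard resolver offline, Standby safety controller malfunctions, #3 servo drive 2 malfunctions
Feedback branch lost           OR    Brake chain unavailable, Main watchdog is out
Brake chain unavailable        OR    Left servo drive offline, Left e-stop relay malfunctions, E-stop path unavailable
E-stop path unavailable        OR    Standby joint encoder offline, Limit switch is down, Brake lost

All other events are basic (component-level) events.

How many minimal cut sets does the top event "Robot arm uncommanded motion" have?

6

E-stop path unavailable [OR]: union of children's cut sets → 3 cut set(s).
Brake chain unavailable [OR]: union of children's cut sets → 5 cut set(s).
Feedback branch lost [OR]: union of children's cut sets → 6 cut set(s).
Safety interlock fails [AND]: one cut set from each child combined → 1 × 1 × 1 × 1 = 1 cut set(s).
Controller stage down [AND]: one cut set from each child combined → 1 × 1 × 1 = 1 cut set(s).
Robot arm uncommanded motion [AND]: one cut set from each child combined → 6 × 1 = 6 cut set(s).
Minimal cut sets: {#3 servo drive 2 malfunctions, Inboard resolver offline, Left motor trips, Left servo drive offline, Redundant e-stop relay 2 degraded, Reserve fieldbus link fails, Standby safety controller malfunctions}; {#3 servo drive 2 malfunctions, Inboard resolver offline, Left e-stop relay malfunctions, Left motor trips, Redundant e-stop relay 2 degraded, Reserve fieldbus link fails, Standby safety controller malfunctions}; {#3 servo drive 2 malfunctions, Inboard resolver offline, Left motor trips, Redundant e-stop relay 2 degraded, Reserve fieldbus link fails, Standby joint encoder offline, Standby safety controller malfunctions}; {#3 servo drive 2 malfunctions, Inboard resolver offline, Left motor trips, Limit switch is down, Redundant e-stop relay 2 degraded, Reserve fieldbus link fails, Standby safety controller malfunctions}; {#3 servo drive 2 malfunctions, Brake lost, Inboard resolver offline, Left motor trips, Redundant e-stop relay 2 degraded, Reserve fieldbus link fails, Standby safety controller malfunctions}; {#3 servo drive 2 malfunctions, Inboard resolver offline, Left motor trips, Main watchdog is out, Redundant e-stop relay 2 degraded, Reserve fieldbus link fails, Standby safety controller malfunctions}.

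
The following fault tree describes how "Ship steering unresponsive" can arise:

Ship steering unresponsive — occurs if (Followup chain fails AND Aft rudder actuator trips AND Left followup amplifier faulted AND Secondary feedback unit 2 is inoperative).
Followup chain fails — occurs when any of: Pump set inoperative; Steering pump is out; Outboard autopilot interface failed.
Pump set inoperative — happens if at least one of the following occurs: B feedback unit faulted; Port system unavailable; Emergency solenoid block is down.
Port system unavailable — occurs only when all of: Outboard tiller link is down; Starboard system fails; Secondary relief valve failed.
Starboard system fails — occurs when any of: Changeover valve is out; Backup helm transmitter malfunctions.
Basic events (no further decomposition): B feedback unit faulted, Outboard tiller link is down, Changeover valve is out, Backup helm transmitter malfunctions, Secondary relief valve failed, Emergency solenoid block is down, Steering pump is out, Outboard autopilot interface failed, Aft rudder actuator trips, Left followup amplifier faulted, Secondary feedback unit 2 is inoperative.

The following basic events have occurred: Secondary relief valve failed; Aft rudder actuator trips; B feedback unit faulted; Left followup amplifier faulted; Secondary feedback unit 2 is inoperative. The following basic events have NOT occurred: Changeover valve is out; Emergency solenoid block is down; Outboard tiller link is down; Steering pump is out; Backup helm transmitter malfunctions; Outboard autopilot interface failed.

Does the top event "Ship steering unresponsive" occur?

Yes

Starboard system fails [OR]: Changeover valve is out=not, Backup helm transmitter malfunctions=not → no input occurs → does not occur.
Port system unavailable [AND]: Outboard tiller link is down=not, Starboard system fails=not, Secondary relief valve failed=occurs → not all inputs occur → does not occur.
Pump set inoperative [OR]: B feedback unit faulted=occurs, Port system unavailable=not, Emergency solenoid block is down=not → at least one input occurs → occurs.
Followup chain fails [OR]: Pump set inoperative=occurs, Steering pump is out=not, Outboard autopilot interface failed=not → at least one input occurs → occurs.
Ship steering unresponsive [AND]: Followup chain fails=occurs, Aft rudder actuator trips=occurs, Left followup amplifier faulted=occurs, Secondary feedback unit 2 is inoperative=occurs → all inputs occur → occurs.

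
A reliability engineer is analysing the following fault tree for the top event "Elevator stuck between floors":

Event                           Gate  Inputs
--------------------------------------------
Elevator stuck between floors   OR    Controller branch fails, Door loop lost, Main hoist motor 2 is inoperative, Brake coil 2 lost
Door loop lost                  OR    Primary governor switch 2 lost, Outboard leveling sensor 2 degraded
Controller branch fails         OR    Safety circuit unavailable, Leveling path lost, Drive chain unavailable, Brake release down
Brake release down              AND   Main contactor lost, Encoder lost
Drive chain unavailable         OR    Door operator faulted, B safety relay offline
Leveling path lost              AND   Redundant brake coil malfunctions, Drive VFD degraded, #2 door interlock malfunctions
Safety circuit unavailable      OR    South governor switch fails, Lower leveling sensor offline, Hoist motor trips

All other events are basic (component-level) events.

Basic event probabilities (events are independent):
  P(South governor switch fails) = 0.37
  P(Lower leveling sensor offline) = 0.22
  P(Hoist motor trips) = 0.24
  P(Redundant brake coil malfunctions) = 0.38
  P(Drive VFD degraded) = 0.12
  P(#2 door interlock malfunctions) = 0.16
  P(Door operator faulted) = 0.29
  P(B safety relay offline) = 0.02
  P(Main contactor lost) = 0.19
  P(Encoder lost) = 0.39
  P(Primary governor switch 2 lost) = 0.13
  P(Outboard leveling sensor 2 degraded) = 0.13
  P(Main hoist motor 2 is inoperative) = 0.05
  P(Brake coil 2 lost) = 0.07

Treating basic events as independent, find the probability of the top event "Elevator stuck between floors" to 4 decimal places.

P(Safety circuit unavailable) [OR] = 1 − (1−0.37) × (1−0.22) × (1−0.24) = 0.626536
P(Leveling path lost) [AND] = 0.38 × 0.12 × 0.16 = 0.007296
P(Drive chain unavailable) [OR] = 1 − (1−0.29) × (1−0.02) = 0.304200
P(Brake release down) [AND] = 0.19 × 0.39 = 0.074100
P(Controller branch fails) [OR] = 1 − (1−0.626536) × (1−0.007296) × (1−0.304200) × (1−0.074100) = 0.761155
P(Door loop lost) [OR] = 1 − (1−0.13) × (1−0.13) = 0.243100
P(Elevator stuck between floors) [OR] = 1 − (1−0.761155) × (1−0.243100) × (1−0.05) × (1−0.07) = 0.840279
Rounded to 4 decimal places: P(Elevator stuck between floors) ≈ 0.8403.

0.8403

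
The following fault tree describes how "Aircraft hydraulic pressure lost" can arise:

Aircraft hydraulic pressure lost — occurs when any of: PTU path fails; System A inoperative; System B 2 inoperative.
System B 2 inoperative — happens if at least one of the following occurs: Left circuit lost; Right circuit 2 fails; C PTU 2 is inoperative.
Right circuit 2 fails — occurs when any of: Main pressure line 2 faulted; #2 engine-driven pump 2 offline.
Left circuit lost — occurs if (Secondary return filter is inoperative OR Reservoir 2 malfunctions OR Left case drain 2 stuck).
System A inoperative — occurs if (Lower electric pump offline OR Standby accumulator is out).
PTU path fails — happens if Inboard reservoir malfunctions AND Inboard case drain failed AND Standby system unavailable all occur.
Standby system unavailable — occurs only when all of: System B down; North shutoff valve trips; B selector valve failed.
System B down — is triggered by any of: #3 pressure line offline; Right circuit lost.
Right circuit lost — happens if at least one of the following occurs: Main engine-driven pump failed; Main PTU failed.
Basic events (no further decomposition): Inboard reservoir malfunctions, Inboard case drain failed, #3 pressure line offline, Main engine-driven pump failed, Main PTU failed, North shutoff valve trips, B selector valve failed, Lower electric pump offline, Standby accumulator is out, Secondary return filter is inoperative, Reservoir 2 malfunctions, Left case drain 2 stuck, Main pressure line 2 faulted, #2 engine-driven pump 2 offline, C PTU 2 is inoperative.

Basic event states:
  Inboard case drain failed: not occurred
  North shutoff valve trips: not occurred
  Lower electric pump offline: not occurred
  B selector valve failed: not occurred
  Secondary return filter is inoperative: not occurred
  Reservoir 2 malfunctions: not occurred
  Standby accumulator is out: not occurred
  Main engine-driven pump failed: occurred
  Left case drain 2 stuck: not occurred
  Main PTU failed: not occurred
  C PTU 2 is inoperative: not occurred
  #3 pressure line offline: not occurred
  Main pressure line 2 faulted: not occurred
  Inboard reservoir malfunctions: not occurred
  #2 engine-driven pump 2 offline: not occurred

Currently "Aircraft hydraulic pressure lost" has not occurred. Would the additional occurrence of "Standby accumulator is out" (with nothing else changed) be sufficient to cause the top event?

Counterfactual: set "Standby accumulator is out" to occurred.
Right circuit lost [OR]: Main engine-driven pump failed=occurs, Main PTU failed=not → at least one input occurs → occurs.
System B down [OR]: #3 pressure line offline=not, Right circuit lost=occurs → at least one input occurs → occurs.
Standby system unavailable [AND]: System B down=occurs, North shutoff valve trips=not, B selector valve failed=not → not all inputs occur → does not occur.
PTU path fails [AND]: Inboard reservoir malfunctions=not, Inboard case drain failed=not, Standby system unavailable=not → not all inputs occur → does not occur.
System A inoperative [OR]: Lower electric pump offline=not, Standby accumulator is out=occurs → at least one input occurs → occurs.
Left circuit lost [OR]: Secondary return filter is inoperative=not, Reservoir 2 malfunctions=not, Left case drain 2 stuck=not → no input occurs → does not occur.
Right circuit 2 fails [OR]: Main pressure line 2 faulted=not, #2 engine-driven pump 2 offline=not → no input occurs → does not occur.
System B 2 inoperative [OR]: Left circuit lost=not, Right circuit 2 fails=not, C PTU 2 is inoperative=not → no input occurs → does not occur.
Aircraft hydraulic pressure lost [OR]: PTU path fails=not, System A inoperative=occurs, System B 2 inoperative=not → at least one input occurs → occurs.

Yes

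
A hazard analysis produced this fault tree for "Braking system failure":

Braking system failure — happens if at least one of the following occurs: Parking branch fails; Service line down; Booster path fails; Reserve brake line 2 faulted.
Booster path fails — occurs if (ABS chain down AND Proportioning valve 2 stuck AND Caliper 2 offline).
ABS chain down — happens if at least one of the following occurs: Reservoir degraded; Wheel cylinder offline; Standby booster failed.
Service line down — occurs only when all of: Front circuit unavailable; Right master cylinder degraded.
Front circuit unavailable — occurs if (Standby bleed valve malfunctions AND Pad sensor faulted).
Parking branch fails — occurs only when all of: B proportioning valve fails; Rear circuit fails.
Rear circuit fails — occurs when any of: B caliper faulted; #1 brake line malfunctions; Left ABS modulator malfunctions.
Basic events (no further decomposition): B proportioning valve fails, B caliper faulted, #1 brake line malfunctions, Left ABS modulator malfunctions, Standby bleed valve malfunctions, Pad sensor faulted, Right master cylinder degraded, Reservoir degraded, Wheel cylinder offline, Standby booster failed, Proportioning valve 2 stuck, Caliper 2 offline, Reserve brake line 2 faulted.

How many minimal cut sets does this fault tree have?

Rear circuit fails [OR]: union of children's cut sets → 3 cut set(s).
Parking branch fails [AND]: one cut set from each child combined → 1 × 3 = 3 cut set(s).
Front circuit unavailable [AND]: one cut set from each child combined → 1 × 1 = 1 cut set(s).
Service line down [AND]: one cut set from each child combined → 1 × 1 = 1 cut set(s).
ABS chain down [OR]: union of children's cut sets → 3 cut set(s).
Booster path fails [AND]: one cut set from each child combined → 3 × 1 × 1 = 3 cut set(s).
Braking system failure [OR]: union of children's cut sets → 8 cut set(s).
Minimal cut sets: {B caliper faulted, B proportioning valve fails}; {#1 brake line malfunctions, B proportioning valve fails}; {B proportioning valve fails, Left ABS modulator malfunctions}; {Pad sensor faulted, Right master cylinder degraded, Standby bleed valve malfunctions}; {Caliper 2 offline, Proportioning valve 2 stuck, Reservoir degraded}; {Caliper 2 offline, Proportioning valve 2 stuck, Wheel cylinder offline}; {Caliper 2 offline, Proportioning valve 2 stuck, Standby booster failed}; {Reserve brake line 2 faulted}.

8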